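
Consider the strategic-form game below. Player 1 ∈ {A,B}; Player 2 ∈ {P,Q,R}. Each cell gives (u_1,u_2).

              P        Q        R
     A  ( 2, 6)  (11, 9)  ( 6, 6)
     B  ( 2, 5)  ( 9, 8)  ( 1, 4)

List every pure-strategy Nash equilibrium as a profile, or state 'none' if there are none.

(A,P): not NE [P2→Q gives 9>6]
(A,Q): NE
(A,R): not NE [P2→Q gives 9>6]
(B,P): not NE [P2→Q gives 8>5]
(B,Q): not NE [P1→A gives 11>9]
(B,R): not NE [P1→A gives 6>1; P2→Q gives 8>4]

PSNE = {(A,Q)}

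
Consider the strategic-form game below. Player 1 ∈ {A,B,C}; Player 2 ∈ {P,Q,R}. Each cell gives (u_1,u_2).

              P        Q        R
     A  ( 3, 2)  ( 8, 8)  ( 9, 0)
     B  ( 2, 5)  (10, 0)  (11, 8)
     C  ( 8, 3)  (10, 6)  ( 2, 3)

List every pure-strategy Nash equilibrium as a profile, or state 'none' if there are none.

NE set: (B,R), (C,Q)

(A,P): not NE [P1→C gives 8>3; P2→Q gives 8>2]
(A,Q): not NE [P1→C gives 10>8]
(A,R): not NE [P1→B gives 11>9; P2→Q gives 8>0]
(B,P): not NE [P1→C gives 8>2; P2→R gives 8>5]
(B,Q): not NE [P2→R gives 8>0]
(B,R): NE
(C,P): not NE [P2→Q gives 6>3]
(C,Q): NE
(C,R): not NE [P1→B gives 11>2; P2→Q gives 6>3]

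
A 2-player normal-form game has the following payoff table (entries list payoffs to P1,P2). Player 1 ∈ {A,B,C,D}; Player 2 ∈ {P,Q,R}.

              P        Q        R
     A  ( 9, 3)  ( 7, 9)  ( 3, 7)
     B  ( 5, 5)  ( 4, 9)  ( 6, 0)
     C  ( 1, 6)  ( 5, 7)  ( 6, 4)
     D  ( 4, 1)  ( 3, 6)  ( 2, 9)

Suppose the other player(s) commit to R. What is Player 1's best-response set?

u_1(A vs R) = 3
u_1(B vs R) = 6
u_1(C vs R) = 6
u_1(D vs R) = 2
max payoff 6 at {B,C}

P1 best: {B,C}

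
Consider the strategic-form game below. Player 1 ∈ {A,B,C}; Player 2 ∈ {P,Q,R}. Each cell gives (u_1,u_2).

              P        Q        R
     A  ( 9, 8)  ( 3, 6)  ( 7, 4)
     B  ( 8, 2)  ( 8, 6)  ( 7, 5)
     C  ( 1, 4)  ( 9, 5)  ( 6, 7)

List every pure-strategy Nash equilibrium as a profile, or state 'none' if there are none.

(A,P): NE
(A,Q): not NE [P1→C gives 9>3; P2→P gives 8>6]
(A,R): not NE [P2→P gives 8>4]
(B,P): not NE [P1→A gives 9>8; P2→Q gives 6>2]
(B,Q): not NE [P1→C gives 9>8]
(B,R): not NE [P2→Q gives 6>5]
(C,P): not NE [P1→A gives 9>1; P2→R gives 7>4]
(C,Q): not NE [P2→R gives 7>5]
(C,R): not NE [P1→B gives 7>6]

PSNE = {(A,P)}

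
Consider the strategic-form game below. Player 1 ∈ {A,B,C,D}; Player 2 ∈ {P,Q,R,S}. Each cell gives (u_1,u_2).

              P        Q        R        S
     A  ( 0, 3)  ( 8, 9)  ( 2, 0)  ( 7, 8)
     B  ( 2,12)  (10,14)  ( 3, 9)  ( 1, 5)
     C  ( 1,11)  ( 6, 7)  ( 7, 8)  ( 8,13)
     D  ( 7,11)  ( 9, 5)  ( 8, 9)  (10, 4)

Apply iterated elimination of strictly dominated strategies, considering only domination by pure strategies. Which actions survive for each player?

P1 drop A (D beats it: P:7>0 Q:9>8 R:8>2 S:10>7)
P1 drop C (D beats it: P:7>1 Q:9>6 R:8>7 S:10>8)
P2 drop R (P beats it: B:12>9 D:11>9)
P2 drop S (P beats it: B:12>5 D:11>4)
P1→{B,D} P2→{P,Q}

Survivors P1:{B,D} P2:{P,Q}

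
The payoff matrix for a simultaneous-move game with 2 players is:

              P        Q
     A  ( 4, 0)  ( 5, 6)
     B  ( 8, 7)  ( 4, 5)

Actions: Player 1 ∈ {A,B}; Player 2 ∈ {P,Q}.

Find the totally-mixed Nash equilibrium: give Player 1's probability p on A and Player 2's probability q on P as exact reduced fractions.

p=1/4, q=1/5

P1 indiff ⇒ q·4+(1-q)·5 = q·8+(1-q)·4 ⇒ q(-4) = (1-q)(-1) ⇒ q = 1/5
P2 indiff ⇒ p·0+(1-p)·7 = p·6+(1-p)·5 ⇒ p(-6) = (1-p)(-2) ⇒ p = 1/4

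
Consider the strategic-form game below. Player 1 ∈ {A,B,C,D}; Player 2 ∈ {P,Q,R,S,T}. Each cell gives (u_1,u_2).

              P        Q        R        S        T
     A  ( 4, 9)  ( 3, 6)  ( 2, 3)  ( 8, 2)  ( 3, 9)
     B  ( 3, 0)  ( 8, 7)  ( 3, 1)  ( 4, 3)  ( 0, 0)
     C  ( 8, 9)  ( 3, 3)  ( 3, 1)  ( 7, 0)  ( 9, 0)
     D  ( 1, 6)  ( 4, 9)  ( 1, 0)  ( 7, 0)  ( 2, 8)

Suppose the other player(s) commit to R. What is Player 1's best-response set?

u_1(A vs R) = 2
u_1(B vs R) = 3
u_1(C vs R) = 3
u_1(D vs R) = 1
max payoff 3 at {B,C}

argmax u_1 = {B,C}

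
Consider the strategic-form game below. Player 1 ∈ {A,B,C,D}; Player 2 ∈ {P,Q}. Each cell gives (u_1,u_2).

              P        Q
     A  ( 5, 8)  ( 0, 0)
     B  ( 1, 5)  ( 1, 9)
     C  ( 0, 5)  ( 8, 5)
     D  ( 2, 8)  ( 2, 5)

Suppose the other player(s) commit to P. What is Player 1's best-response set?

argmax u_1 = {A}

u_1(A vs P) = 5
u_1(B vs P) = 1
u_1(C vs P) = 0
u_1(D vs P) = 2
max payoff 5 at {A}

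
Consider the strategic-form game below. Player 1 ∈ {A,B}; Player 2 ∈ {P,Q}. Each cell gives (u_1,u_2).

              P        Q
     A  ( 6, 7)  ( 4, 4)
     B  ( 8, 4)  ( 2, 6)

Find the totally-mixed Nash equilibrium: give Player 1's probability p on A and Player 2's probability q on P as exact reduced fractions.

P1 indiff ⇒ q·6+(1-q)·4 = q·8+(1-q)·2 ⇒ q(-2) = (1-q)(-2) ⇒ q = 1/2
P2 indiff ⇒ p·7+(1-p)·4 = p·4+(1-p)·6 ⇒ p(3) = (1-p)(2) ⇒ p = 2/5

p=2/5, q=1/2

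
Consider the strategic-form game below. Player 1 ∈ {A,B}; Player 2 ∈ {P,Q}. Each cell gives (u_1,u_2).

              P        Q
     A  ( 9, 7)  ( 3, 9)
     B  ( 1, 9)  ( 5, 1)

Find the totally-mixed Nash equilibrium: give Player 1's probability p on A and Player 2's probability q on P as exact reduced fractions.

P1 indiff ⇒ q·9+(1-q)·3 = q·1+(1-q)·5 ⇒ q(8) = (1-q)(2) ⇒ q = 1/5
P2 indiff ⇒ p·7+(1-p)·9 = p·9+(1-p)·1 ⇒ p(-2) = (1-p)(-8) ⇒ p = 4/5

(p,q) = (4/5, 1/5)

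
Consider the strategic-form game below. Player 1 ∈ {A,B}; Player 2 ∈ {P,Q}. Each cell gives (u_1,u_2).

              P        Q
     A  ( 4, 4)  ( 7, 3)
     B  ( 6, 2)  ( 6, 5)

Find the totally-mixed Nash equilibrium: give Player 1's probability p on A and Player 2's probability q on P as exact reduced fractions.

p=3/4, q=1/3

P1 indiff ⇒ q·4+(1-q)·7 = q·6+(1-q)·6 ⇒ q(-2) = (1-q)(-1) ⇒ q = 1/3
P2 indiff ⇒ p·4+(1-p)·2 = p·3+(1-p)·5 ⇒ p(1) = (1-p)(3) ⇒ p = 3/4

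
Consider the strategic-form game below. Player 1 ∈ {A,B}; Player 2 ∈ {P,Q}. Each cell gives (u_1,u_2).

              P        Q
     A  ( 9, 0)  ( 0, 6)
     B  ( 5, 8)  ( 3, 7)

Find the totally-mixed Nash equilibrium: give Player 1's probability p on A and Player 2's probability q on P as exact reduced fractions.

(p,q) = (1/7, 3/7)

P1 indiff ⇒ q·9+(1-q)·0 = q·5+(1-q)·3 ⇒ q(4) = (1-q)(3) ⇒ q = 3/7
P2 indiff ⇒ p·0+(1-p)·8 = p·6+(1-p)·7 ⇒ p(-6) = (1-p)(-1) ⇒ p = 1/7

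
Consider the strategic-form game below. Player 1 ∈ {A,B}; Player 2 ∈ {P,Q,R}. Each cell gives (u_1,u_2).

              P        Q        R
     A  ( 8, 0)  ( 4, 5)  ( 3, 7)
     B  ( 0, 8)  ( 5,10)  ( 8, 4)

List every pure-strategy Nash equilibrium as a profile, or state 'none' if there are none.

(A,P): not NE [P2→R gives 7>0]
(A,Q): not NE [P1→B gives 5>4; P2→R gives 7>5]
(A,R): not NE [P1→B gives 8>3]
(B,P): not NE [P1→A gives 8>0; P2→Q gives 10>8]
(B,Q): NE
(B,R): not NE [P2→Q gives 10>4]

NE set: (B,Q)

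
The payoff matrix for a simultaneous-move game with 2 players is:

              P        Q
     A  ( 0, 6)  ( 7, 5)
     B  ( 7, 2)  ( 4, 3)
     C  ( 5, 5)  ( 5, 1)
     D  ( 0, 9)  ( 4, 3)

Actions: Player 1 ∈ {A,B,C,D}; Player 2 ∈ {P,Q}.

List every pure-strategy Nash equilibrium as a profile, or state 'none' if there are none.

(A,P): not NE [P1→B gives 7>0]
(A,Q): not NE [P2→P gives 6>5]
(B,P): not NE [P2→Q gives 3>2]
(B,Q): not NE [P1→A gives 7>4]
(C,P): not NE [P1→B gives 7>5]
(C,Q): not NE [P1→A gives 7>5; P2→P gives 5>1]
(D,P): not NE [P1→B gives 7>0]
(D,Q): not NE [P1→A gives 7>4; P2→P gives 9>3]

Equilibria: none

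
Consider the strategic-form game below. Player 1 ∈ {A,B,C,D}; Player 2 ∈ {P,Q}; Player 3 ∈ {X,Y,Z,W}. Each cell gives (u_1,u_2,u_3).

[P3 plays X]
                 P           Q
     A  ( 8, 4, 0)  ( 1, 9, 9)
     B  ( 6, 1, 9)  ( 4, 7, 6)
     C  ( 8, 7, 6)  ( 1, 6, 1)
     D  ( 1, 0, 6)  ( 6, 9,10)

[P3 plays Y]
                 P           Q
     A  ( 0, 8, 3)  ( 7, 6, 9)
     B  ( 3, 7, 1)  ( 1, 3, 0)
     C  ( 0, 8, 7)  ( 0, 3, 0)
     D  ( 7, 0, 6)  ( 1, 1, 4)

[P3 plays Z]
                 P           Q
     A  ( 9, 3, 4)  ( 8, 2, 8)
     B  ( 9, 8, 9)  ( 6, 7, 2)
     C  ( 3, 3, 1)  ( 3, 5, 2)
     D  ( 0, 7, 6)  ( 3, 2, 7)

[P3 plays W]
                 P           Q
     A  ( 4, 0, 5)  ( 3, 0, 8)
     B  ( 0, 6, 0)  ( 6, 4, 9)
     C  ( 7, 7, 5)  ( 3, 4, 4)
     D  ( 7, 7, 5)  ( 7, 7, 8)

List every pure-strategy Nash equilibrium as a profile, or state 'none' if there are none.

(A,P,X): not NE [P2→Q gives 9>4; P3→W gives 5>0]
(A,P,Y): not NE [P1→D gives 7>0; P3→W gives 5>3]
(A,P,Z): not NE [P3→W gives 5>4]
(A,P,W): not NE [P1→D gives 7>4]
(A,Q,X): not NE [P1→D gives 6>1]
(A,Q,Y): not NE [P2→P gives 8>6]
(A,Q,Z): not NE [P2→P gives 3>2; P3→Y gives 9>8]
(A,Q,W): not NE [P1→D gives 7>3; P3→Y gives 9>8]
(B,P,X): not NE [P1→C gives 8>6; P2→Q gives 7>1]
(B,P,Y): not NE [P1→D gives 7>3; P3→Z gives 9>1]
(B,P,Z): NE
(B,P,W): not NE [P1→D gives 7>0; P3→Z gives 9>0]
(B,Q,X): not NE [P1→D gives 6>4; P3→W gives 9>6]
(B,Q,Y): not NE [P1→A gives 7>1; P2→P gives 7>3; P3→W gives 9>0]
(B,Q,Z): not NE [P1→A gives 8>6; P2→P gives 8>7; P3→W gives 9>2]
(B,Q,W): not NE [P1→D gives 7>6; P2→P gives 6>4]
(C,P,X): not NE [P3→Y gives 7>6]
(C,P,Y): not NE [P1→D gives 7>0]
(C,P,Z): not NE [P1→B gives 9>3; P2→Q gives 5>3; P3→Y gives 7>1]
(C,P,W): not NE [P3→Y gives 7>5]
(C,Q,X): not NE [P1→D gives 6>1; P2→P gives 7>6; P3→W gives 4>1]
(C,Q,Y): not NE [P1→A gives 7>0; P2→P gives 8>3; P3→W gives 4>0]
(C,Q,Z): not NE [P1→A gives 8>3; P3→W gives 4>2]
(C,Q,W): not NE [P1→D gives 7>3; P2→P gives 7>4]
(D,P,X): not NE [P1→C gives 8>1; P2→Q gives 9>0]
(D,P,Y): not NE [P2→Q gives 1>0]
(D,P,Z): not NE [P1→B gives 9>0]
(D,P,W): not NE [P3→Z gives 6>5]
(D,Q,X): NE
(D,Q,Y): not NE [P1→A gives 7>1; P3→X gives 10>4]
(D,Q,Z): not NE [P1→A gives 8>3; P2→P gives 7>2; P3→X gives 10>7]
(D,Q,W): not NE [P3→X gives 10>8]

Nash profiles: (B,P,Z), (D,Q,X)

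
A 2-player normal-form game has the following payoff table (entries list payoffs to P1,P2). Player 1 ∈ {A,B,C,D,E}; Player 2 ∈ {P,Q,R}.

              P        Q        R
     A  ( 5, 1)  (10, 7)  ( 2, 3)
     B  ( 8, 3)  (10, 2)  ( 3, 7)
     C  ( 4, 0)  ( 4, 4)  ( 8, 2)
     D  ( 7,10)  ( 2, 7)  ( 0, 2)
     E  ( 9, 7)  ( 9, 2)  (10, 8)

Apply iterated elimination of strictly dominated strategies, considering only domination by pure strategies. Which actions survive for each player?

P1 drop C (E beats it: P:9>4 Q:9>4 R:10>8)
P1 drop D (B beats it: P:8>7 Q:10>2 R:3>0)
P2 drop P (R beats it: A:3>1 B:7>3 E:8>7)
P1→{A,B,E} P2→{Q,R}

IESDS → P1:{A,B,E} P2:{Q,R}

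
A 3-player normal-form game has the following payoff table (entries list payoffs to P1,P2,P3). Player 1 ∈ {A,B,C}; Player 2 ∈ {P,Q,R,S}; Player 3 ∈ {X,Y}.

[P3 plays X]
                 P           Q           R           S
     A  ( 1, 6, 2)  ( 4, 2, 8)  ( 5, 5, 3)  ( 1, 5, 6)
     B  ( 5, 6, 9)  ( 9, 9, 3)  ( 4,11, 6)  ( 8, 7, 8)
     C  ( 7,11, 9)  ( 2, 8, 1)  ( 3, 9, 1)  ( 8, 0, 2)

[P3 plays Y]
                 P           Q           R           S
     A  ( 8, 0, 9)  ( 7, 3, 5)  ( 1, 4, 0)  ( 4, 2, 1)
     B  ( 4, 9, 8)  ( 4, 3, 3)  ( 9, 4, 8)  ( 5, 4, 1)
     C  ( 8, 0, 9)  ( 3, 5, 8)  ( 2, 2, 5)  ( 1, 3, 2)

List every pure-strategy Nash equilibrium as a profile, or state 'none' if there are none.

(A,P,X): not NE [P1→C gives 7>1; P3→Y gives 9>2]
(A,P,Y): not NE [P2→R gives 4>0]
(A,Q,X): not NE [P1→B gives 9>4; P2→P gives 6>2]
(A,Q,Y): not NE [P2→R gives 4>3; P3→X gives 8>5]
(A,R,X): not NE [P2→P gives 6>5]
(A,R,Y): not NE [P1→B gives 9>1; P3→X gives 3>0]
(A,S,X): not NE [P1→C gives 8>1; P2→P gives 6>5]
(A,S,Y): not NE [P1→B gives 5>4; P2→R gives 4>2; P3→X gives 6>1]
(B,P,X): not NE [P1→C gives 7>5; P2→R gives 11>6]
(B,P,Y): not NE [P1→C gives 8>4; P3→X gives 9>8]
(B,Q,X): not NE [P2→R gives 11>9]
(B,Q,Y): not NE [P1→A gives 7>4; P2→P gives 9>3]
(B,R,X): not NE [P1→A gives 5>4; P3→Y gives 8>6]
(B,R,Y): not NE [P2→P gives 9>4]
(B,S,X): not NE [P2→R gives 11>7]
(B,S,Y): not NE [P2→P gives 9>4; P3→X gives 8>1]
(C,P,X): NE
(C,P,Y): not NE [P2→Q gives 5>0]
(C,Q,X): not NE [P1→B gives 9>2; P2→P gives 11>8; P3→Y gives 8>1]
(C,Q,Y): not NE [P1→A gives 7>3]
(C,R,X): not NE [P1→A gives 5>3; P2→P gives 11>9; P3→Y gives 5>1]
(C,R,Y): not NE [P1→B gives 9>2; P2→Q gives 5>2]
(C,S,X): not NE [P2→P gives 11>0]
(C,S,Y): not NE [P1→B gives 5>1; P2→Q gives 5>3]

NE set: (C,P,X)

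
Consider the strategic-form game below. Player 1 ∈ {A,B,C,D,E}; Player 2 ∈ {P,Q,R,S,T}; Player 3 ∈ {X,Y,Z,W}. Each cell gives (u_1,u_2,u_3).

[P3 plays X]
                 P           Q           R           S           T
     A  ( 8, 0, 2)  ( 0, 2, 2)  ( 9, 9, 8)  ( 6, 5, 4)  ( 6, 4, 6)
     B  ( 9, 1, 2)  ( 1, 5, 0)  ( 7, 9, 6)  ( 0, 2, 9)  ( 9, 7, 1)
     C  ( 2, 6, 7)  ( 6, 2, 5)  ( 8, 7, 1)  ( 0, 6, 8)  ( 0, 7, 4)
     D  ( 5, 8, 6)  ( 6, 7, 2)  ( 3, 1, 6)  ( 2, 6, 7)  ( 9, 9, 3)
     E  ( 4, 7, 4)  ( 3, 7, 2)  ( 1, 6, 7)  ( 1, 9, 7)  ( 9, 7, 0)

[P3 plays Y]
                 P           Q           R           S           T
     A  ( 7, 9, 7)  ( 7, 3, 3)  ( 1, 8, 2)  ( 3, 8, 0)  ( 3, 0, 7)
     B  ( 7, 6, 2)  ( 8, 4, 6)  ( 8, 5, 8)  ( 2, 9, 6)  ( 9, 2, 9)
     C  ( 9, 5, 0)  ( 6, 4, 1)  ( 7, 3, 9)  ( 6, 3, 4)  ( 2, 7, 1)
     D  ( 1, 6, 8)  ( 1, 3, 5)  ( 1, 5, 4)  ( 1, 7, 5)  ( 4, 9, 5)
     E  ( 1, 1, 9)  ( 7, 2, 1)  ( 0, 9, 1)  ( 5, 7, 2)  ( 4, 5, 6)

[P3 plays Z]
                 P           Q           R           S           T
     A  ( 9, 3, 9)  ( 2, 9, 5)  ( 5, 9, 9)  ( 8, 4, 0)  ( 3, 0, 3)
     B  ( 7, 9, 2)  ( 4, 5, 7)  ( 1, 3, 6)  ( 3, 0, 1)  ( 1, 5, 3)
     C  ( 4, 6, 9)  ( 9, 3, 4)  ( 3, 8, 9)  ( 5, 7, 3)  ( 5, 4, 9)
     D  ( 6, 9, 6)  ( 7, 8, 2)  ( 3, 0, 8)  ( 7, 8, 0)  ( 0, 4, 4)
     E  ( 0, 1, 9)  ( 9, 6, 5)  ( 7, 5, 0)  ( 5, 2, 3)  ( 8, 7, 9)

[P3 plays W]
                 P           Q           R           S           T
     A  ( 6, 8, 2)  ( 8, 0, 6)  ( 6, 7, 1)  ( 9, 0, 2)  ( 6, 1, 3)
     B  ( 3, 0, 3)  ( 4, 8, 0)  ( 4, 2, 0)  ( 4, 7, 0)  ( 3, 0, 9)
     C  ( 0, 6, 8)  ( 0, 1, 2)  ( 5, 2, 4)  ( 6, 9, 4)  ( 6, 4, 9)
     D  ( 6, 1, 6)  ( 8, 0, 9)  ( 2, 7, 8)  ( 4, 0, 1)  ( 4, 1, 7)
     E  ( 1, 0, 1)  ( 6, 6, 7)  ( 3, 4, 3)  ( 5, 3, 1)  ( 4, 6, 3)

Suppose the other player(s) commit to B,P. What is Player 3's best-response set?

P3 best: {W}

u_3(X vs B,P) = 2
u_3(Y vs B,P) = 2
u_3(Z vs B,P) = 2
u_3(W vs B,P) = 3
max payoff 3 at {W}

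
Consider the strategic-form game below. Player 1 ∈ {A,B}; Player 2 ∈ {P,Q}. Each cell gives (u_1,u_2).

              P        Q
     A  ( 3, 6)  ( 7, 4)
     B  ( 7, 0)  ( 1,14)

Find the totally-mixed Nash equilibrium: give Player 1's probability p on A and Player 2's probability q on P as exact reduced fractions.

P1 mixes 7/8 on A; P2 mixes 3/5 on P

P1 indiff ⇒ q·3+(1-q)·7 = q·7+(1-q)·1 ⇒ q(-4) = (1-q)(-6) ⇒ q = 3/5
P2 indiff ⇒ p·6+(1-p)·0 = p·4+(1-p)·14 ⇒ p(2) = (1-p)(14) ⇒ p = 7/8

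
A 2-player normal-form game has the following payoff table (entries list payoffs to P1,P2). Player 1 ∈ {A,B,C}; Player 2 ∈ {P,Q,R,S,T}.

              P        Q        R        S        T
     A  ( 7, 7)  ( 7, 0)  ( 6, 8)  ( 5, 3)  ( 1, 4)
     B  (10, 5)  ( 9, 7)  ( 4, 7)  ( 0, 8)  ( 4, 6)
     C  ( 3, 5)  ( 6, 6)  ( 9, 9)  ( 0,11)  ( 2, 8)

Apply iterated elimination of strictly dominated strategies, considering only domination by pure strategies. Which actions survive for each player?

P2 drop P (R beats it: A:8>7 B:7>5 C:9>5)
P2 drop Q (S beats it: A:3>0 B:8>7 C:11>6)
P2 drop T (R beats it: A:8>4 B:7>6 C:9>8)
P1 drop B (A beats it: R:6>4 S:5>0)
P1→{A,C} P2→{R,S}

IESDS → P1:{A,C} P2:{R,S}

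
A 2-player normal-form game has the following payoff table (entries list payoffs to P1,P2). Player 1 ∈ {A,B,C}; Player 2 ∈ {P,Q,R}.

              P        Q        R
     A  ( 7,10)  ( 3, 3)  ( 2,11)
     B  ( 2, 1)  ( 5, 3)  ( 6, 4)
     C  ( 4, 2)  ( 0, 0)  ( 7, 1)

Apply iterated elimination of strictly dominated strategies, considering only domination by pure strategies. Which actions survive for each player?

Survivors P1:{A,C} P2:{P,R}

P2 drop Q (R beats it: A:11>3 B:4>3 C:1>0)
P1 drop B (C beats it: P:4>2 R:7>6)
P1→{A,C} P2→{P,R}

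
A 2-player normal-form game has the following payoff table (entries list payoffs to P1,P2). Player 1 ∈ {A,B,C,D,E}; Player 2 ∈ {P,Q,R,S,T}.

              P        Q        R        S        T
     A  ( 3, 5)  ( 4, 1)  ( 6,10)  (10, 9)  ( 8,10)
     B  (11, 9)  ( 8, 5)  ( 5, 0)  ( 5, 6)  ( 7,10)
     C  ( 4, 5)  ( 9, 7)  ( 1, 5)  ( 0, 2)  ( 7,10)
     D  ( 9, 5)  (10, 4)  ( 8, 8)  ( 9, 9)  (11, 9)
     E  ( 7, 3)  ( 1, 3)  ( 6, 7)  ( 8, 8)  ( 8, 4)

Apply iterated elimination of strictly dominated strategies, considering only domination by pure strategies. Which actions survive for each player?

P1 drop C (D beats it: P:9>4 Q:10>9 R:8>1 S:9>0 T:11>7)
P1 drop E (D beats it: P:9>7 Q:10>1 R:8>6 S:9>8 T:11>8)
P2 drop P (T beats it: A:10>5 B:10>9 D:9>5)
P1 drop B (D beats it: Q:10>8 R:8>5 S:9>5 T:11>7)
P2 drop Q (R beats it: A:10>1 D:8>4)
P1→{A,D} P2→{R,S,T}

Survivors P1:{A,D} P2:{R,S,T}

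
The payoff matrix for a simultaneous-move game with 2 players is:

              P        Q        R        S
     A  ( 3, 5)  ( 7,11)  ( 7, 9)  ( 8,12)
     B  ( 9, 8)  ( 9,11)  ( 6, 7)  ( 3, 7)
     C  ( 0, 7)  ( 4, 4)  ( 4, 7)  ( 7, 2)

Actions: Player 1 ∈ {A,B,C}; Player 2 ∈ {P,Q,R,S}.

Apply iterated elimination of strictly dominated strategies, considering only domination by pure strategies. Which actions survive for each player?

P1 drop C (A beats it: P:3>0 Q:7>4 R:7>4 S:8>7)
P2 drop P (Q beats it: A:11>5 B:11>8)
P2 drop R (Q beats it: A:11>9 B:11>7)
P1→{A,B} P2→{Q,S}

Remaining: P1:{A,B} P2:{Q,S}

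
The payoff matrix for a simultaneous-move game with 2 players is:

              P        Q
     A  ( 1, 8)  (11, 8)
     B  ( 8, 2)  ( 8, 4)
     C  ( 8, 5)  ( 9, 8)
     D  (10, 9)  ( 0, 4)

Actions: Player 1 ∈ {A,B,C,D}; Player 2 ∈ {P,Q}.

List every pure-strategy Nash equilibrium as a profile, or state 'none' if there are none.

(A,P): not NE [P1→D gives 10>1]
(A,Q): NE
(B,P): not NE [P1→D gives 10>8; P2→Q gives 4>2]
(B,Q): not NE [P1→A gives 11>8]
(C,P): not NE [P1→D gives 10>8; P2→Q gives 8>5]
(C,Q): not NE [P1→A gives 11>9]
(D,P): NE
(D,Q): not NE [P1→A gives 11>0; P2→P gives 9>4]

NE set: (A,Q), (D,P)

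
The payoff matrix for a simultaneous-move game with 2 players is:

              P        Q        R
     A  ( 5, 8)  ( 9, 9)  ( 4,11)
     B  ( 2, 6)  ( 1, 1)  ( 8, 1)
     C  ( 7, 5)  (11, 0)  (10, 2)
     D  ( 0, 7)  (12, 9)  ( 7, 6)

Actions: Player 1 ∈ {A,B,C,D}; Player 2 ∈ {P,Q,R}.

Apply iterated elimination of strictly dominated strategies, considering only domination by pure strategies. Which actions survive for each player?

Survivors P1:{C,D} P2:{P,Q}

P1 drop A (C beats it: P:7>5 Q:11>9 R:10>4)
P1 drop B (C beats it: P:7>2 Q:11>1 R:10>8)
P2 drop R (P beats it: C:5>2 D:7>6)
P1→{C,D} P2→{P,Q}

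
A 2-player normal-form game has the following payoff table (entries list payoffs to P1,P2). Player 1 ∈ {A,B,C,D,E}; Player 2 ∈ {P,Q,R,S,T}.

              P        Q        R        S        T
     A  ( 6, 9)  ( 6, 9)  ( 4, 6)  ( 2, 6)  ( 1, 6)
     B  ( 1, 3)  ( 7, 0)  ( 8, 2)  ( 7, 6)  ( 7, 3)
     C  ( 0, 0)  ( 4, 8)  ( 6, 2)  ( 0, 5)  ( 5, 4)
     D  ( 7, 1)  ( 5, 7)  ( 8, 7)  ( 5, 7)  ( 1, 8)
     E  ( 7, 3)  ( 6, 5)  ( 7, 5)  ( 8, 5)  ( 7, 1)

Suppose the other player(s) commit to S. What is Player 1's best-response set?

u_1(A vs S) = 2
u_1(B vs S) = 7
u_1(C vs S) = 0
u_1(D vs S) = 5
u_1(E vs S) = 8
max payoff 8 at {E}

BR_1 = {E}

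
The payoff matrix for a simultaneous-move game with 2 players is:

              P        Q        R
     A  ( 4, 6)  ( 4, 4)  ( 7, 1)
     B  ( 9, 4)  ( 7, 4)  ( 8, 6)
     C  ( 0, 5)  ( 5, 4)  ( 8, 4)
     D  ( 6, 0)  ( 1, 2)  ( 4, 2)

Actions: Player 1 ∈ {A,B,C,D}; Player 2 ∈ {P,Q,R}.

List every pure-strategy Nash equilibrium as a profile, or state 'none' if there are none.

(A,P): not NE [P1→B gives 9>4]
(A,Q): not NE [P1→B gives 7>4; P2→P gives 6>4]
(A,R): not NE [P1→C gives 8>7; P2→P gives 6>1]
(B,P): not NE [P2→R gives 6>4]
(B,Q): not NE [P2→R gives 6>4]
(B,R): NE
(C,P): not NE [P1→B gives 9>0]
(C,Q): not NE [P1→B gives 7>5; P2→P gives 5>4]
(C,R): not NE [P2→P gives 5>4]
(D,P): not NE [P1→B gives 9>6; P2→R gives 2>0]
(D,Q): not NE [P1→B gives 7>1]
(D,R): not NE [P1→C gives 8>4]

NE set: (B,R)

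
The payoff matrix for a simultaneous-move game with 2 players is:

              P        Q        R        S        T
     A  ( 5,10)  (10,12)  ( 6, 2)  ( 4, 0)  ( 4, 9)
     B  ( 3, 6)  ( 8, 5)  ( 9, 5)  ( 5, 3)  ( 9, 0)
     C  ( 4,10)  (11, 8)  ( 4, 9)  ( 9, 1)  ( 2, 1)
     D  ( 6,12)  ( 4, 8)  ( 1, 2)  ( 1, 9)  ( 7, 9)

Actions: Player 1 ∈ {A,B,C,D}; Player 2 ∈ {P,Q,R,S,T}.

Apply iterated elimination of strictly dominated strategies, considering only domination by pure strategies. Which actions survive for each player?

IESDS → P1:{A,C,D} P2:{P,Q}

P2 drop R (P beats it: A:10>2 B:6>5 C:10>9 D:12>2)
P2 drop S (P beats it: A:10>0 B:6>3 C:10>1 D:12>9)
P2 drop T (P beats it: A:10>9 B:6>0 C:10>1 D:12>9)
P1 drop B (A beats it: P:5>3 Q:10>8)
P1→{A,C,D} P2→{P,Q}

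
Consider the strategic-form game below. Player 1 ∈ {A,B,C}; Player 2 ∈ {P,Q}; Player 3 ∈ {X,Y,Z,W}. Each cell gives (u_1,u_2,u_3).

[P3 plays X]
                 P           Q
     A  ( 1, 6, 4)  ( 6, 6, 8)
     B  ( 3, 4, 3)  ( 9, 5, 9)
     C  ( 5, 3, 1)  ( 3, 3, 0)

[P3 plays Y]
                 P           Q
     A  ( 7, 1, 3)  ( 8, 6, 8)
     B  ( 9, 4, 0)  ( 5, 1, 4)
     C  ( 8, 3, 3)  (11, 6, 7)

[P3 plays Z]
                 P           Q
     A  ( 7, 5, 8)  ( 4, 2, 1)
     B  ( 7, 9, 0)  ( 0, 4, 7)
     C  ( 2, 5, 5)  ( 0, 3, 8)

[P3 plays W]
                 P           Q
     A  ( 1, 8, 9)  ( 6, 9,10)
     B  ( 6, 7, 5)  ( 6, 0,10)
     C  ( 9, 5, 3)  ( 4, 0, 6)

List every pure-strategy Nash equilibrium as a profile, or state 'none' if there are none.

(A,P,X): not NE [P1→C gives 5>1; P3→W gives 9>4]
(A,P,Y): not NE [P1→B gives 9>7; P2→Q gives 6>1; P3→W gives 9>3]
(A,P,Z): not NE [P3→W gives 9>8]
(A,P,W): not NE [P1→C gives 9>1; P2→Q gives 9>8]
(A,Q,X): not NE [P1→B gives 9>6; P3→W gives 10>8]
(A,Q,Y): not NE [P1→C gives 11>8; P3→W gives 10>8]
(A,Q,Z): not NE [P2→P gives 5>2; P3→W gives 10>1]
(A,Q,W): NE
(B,P,X): not NE [P1→C gives 5>3; P2→Q gives 5>4; P3→W gives 5>3]
(B,P,Y): not NE [P3→W gives 5>0]
(B,P,Z): not NE [P3→W gives 5>0]
(B,P,W): not NE [P1→C gives 9>6]
(B,Q,X): not NE [P3→W gives 10>9]
(B,Q,Y): not NE [P1→C gives 11>5; P2→P gives 4>1; P3→W gives 10>4]
(B,Q,Z): not NE [P1→A gives 4>0; P2→P gives 9>4; P3→W gives 10>7]
(B,Q,W): not NE [P2→P gives 7>0]
(C,P,X): not NE [P3→Z gives 5>1]
(C,P,Y): not NE [P1→B gives 9>8; P2→Q gives 6>3; P3→Z gives 5>3]
(C,P,Z): not NE [P1→B gives 7>2]
(C,P,W): not NE [P3→Z gives 5>3]
(C,Q,X): not NE [P1→B gives 9>3; P3→Z gives 8>0]
(C,Q,Y): not NE [P3→Z gives 8>7]
(C,Q,Z): not NE [P1→A gives 4>0; P2→P gives 5>3]
(C,Q,W): not NE [P1→B gives 6>4; P2→P gives 5>0; P3→Z gives 8>6]

PSNE = {(A,Q,W)}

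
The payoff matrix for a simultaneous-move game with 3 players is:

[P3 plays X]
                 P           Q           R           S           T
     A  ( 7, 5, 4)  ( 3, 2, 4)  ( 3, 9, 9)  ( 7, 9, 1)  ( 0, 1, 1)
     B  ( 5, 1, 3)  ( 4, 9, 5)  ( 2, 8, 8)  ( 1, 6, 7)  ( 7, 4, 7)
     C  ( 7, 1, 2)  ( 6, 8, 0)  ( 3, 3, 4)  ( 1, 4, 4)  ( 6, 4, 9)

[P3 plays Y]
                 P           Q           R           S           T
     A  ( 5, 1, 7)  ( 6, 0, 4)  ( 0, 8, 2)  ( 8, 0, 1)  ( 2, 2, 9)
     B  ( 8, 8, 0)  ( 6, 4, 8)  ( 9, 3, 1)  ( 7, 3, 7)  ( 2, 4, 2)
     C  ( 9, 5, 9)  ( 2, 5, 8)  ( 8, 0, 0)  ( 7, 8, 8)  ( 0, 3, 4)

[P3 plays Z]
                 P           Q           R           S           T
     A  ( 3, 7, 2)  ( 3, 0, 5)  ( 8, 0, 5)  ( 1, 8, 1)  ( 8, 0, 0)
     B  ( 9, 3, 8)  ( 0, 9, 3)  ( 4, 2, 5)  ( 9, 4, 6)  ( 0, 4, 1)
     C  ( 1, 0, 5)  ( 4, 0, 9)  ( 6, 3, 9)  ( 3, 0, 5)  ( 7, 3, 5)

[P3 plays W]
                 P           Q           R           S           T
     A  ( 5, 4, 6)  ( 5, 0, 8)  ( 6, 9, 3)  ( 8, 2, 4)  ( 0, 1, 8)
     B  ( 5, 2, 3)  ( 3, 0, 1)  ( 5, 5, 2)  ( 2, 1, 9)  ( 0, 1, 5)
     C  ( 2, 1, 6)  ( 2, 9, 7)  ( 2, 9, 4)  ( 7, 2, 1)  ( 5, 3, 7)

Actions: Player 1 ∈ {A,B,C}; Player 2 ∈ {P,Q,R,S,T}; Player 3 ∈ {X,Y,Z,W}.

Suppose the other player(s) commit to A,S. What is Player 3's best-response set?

u_3(X vs A,S) = 1
u_3(Y vs A,S) = 1
u_3(Z vs A,S) = 1
u_3(W vs A,S) = 4
max payoff 4 at {W}

P3 best: {W}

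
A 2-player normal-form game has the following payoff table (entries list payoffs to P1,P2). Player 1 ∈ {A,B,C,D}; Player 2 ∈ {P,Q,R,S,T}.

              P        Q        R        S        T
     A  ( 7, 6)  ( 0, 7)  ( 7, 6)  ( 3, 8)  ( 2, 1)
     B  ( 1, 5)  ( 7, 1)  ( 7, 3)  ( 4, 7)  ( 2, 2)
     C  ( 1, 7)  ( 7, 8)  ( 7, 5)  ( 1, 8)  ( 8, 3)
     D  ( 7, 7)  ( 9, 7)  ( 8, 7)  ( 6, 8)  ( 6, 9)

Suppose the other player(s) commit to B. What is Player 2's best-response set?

u_2(P vs B) = 5
u_2(Q vs B) = 1
u_2(R vs B) = 3
u_2(S vs B) = 7
u_2(T vs B) = 2
max payoff 7 at {S}

argmax u_2 = {S}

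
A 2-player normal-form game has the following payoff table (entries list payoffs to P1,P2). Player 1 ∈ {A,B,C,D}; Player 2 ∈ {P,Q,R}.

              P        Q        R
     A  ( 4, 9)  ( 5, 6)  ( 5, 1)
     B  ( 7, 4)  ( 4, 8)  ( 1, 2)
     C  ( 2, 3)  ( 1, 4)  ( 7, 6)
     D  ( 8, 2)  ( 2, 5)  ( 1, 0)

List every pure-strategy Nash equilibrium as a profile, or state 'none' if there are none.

PSNE = {(C,R)}

(A,P): not NE [P1→D gives 8>4]
(A,Q): not NE [P2→P gives 9>6]
(A,R): not NE [P1→C gives 7>5; P2→P gives 9>1]
(B,P): not NE [P1→D gives 8>7; P2→Q gives 8>4]
(B,Q): not NE [P1→A gives 5>4]
(B,R): not NE [P1→C gives 7>1; P2→Q gives 8>2]
(C,P): not NE [P1→D gives 8>2; P2→R gives 6>3]
(C,Q): not NE [P1→A gives 5>1; P2→R gives 6>4]
(C,R): NE
(D,P): not NE [P2→Q gives 5>2]
(D,Q): not NE [P1→A gives 5>2]
(D,R): not NE [P1→C gives 7>1; P2→Q gives 5>0]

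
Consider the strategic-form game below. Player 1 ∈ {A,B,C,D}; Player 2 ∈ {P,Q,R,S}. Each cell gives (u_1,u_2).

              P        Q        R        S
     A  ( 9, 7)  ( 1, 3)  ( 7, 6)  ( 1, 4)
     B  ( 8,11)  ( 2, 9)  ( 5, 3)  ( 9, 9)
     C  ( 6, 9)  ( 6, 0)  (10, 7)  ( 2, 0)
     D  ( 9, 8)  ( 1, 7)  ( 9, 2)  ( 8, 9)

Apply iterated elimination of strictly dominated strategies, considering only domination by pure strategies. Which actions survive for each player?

P2 drop Q (P beats it: A:7>3 B:11>9 C:9>0 D:8>7)
P2 drop R (P beats it: A:7>6 B:11>3 C:9>7 D:8>2)
P1 drop C (B beats it: P:8>6 S:9>2)
P1→{A,B,D} P2→{P,S}

Survivors P1:{A,B,D} P2:{P,S}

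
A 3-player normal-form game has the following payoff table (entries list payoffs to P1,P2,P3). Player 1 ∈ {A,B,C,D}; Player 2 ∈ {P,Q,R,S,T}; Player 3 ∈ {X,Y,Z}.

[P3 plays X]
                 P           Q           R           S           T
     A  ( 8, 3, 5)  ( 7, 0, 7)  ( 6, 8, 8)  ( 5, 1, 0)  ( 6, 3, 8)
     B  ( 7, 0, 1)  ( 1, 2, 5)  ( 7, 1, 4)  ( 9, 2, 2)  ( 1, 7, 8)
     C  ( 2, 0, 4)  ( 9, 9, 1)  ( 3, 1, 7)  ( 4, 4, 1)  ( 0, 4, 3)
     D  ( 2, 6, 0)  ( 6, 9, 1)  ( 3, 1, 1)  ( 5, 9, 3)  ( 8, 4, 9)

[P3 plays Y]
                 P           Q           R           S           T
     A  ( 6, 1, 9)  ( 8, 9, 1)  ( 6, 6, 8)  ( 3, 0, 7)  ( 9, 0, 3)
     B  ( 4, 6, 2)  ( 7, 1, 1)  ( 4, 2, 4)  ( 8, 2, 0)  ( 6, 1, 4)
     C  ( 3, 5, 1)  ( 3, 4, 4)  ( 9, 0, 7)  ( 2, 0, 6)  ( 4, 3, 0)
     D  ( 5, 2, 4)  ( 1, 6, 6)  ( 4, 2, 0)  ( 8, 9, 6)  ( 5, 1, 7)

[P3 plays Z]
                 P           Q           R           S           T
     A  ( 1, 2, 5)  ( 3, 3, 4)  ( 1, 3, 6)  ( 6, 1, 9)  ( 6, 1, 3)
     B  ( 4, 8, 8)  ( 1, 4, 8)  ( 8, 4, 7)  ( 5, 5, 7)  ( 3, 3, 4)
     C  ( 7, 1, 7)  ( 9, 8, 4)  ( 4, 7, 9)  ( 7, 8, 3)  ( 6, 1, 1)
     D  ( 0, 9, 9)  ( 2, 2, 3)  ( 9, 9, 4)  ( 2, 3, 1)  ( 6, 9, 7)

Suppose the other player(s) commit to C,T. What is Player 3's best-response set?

BR_3 = {X}

u_3(X vs C,T) = 3
u_3(Y vs C,T) = 0
u_3(Z vs C,T) = 1
max payoff 3 at {X}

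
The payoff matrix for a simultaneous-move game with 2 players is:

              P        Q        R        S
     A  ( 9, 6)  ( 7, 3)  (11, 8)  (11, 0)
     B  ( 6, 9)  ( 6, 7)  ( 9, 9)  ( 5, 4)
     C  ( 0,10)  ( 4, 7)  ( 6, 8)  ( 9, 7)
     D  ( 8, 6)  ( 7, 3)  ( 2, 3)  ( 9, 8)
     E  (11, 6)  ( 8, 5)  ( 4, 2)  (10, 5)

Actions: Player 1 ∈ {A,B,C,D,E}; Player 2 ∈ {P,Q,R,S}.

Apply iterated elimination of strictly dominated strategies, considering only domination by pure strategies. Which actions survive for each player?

P1 drop B (A beats it: P:9>6 Q:7>6 R:11>9 S:11>5)
P1 drop C (A beats it: P:9>0 Q:7>4 R:11>6 S:11>9)
P1 drop D (E beats it: P:11>8 Q:8>7 R:4>2 S:10>9)
P2 drop Q (P beats it: A:6>3 E:6>5)
P2 drop S (P beats it: A:6>0 E:6>5)
P1→{A,E} P2→{P,R}

IESDS → P1:{A,E} P2:{P,R}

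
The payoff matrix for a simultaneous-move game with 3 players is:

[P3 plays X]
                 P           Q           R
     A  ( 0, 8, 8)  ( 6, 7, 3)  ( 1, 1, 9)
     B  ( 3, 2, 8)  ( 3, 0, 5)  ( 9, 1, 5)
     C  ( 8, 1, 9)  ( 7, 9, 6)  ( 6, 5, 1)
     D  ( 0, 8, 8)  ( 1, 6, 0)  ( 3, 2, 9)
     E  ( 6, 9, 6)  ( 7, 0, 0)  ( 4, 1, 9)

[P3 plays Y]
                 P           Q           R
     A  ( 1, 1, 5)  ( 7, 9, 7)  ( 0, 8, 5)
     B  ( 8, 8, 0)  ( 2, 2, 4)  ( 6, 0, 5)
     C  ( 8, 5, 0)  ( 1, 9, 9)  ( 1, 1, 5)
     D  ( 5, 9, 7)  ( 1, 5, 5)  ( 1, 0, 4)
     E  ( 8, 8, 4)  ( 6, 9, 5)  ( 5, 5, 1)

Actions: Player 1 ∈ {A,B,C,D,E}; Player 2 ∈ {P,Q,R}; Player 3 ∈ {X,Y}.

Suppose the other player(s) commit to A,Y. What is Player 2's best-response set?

BR_2 = {Q}

u_2(P vs A,Y) = 1
u_2(Q vs A,Y) = 9
u_2(R vs A,Y) = 8
max payoff 9 at {Q}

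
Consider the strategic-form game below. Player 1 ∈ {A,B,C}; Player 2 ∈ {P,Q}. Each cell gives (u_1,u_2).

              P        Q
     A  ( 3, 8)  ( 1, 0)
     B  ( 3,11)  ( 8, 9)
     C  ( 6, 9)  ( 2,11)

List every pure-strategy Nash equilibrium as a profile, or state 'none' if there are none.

PSNE: ∅

(A,P): not NE [P1→C gives 6>3]
(A,Q): not NE [P1→B gives 8>1; P2→P gives 8>0]
(B,P): not NE [P1→C gives 6>3]
(B,Q): not NE [P2→P gives 11>9]
(C,P): not NE [P2→Q gives 11>9]
(C,Q): not NE [P1→B gives 8>2]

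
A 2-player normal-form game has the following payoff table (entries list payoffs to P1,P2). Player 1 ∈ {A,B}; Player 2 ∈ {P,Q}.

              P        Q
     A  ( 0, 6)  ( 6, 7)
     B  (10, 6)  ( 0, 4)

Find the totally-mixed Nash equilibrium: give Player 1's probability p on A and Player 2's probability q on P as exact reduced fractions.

P1 indiff ⇒ q·0+(1-q)·6 = q·10+(1-q)·0 ⇒ q(-10) = (1-q)(-6) ⇒ q = 3/8
P2 indiff ⇒ p·6+(1-p)·6 = p·7+(1-p)·4 ⇒ p(-1) = (1-p)(-2) ⇒ p = 2/3

P1 mixes 2/3 on A; P2 mixes 3/8 on P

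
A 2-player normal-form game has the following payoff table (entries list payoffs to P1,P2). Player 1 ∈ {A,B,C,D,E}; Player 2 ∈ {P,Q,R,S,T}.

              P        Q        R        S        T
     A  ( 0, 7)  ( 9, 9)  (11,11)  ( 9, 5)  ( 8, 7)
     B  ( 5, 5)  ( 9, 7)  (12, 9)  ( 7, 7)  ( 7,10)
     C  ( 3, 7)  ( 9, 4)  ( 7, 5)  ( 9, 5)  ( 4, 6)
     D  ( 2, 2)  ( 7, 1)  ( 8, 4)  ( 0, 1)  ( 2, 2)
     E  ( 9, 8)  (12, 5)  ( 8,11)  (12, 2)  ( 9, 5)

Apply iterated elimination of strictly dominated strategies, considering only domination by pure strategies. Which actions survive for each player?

IESDS → P1:{A,B,E} P2:{R,T}

P1 drop C (E beats it: P:9>3 Q:12>9 R:8>7 S:12>9 T:9>4)
P1 drop D (B beats it: P:5>2 Q:9>7 R:12>8 S:7>0 T:7>2)
P2 drop P (R beats it: A:11>7 B:9>5 E:11>8)
P2 drop Q (R beats it: A:11>9 B:9>7 E:11>5)
P2 drop S (R beats it: A:11>5 B:9>7 E:11>2)
P1→{A,B,E} P2→{R,T}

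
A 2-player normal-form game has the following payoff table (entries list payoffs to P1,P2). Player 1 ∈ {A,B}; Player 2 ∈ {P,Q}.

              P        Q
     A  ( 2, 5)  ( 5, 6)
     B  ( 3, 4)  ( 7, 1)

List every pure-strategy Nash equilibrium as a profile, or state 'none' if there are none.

(A,P): not NE [P1→B gives 3>2; P2→Q gives 6>5]
(A,Q): not NE [P1→B gives 7>5]
(B,P): NE
(B,Q): not NE [P2→P gives 4>1]

PSNE = {(B,P)}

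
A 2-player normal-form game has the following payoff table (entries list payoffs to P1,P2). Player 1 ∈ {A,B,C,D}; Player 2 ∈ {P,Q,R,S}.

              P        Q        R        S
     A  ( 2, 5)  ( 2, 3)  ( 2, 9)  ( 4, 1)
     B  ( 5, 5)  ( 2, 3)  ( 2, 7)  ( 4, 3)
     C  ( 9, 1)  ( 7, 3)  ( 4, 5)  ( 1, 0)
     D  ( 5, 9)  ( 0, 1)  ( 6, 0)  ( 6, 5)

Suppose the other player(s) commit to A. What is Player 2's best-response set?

argmax u_2 = {R}

u_2(P vs A) = 5
u_2(Q vs A) = 3
u_2(R vs A) = 9
u_2(S vs A) = 1
max payoff 9 at {R}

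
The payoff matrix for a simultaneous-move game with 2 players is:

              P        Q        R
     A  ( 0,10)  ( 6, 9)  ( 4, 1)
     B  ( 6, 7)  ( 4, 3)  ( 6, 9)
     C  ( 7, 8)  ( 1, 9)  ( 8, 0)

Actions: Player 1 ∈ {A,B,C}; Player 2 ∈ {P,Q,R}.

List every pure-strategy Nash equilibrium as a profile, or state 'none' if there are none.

No pure NE.

(A,P): not NE [P1→C gives 7>0]
(A,Q): not NE [P2→P gives 10>9]
(A,R): not NE [P1→C gives 8>4; P2→P gives 10>1]
(B,P): not NE [P1→C gives 7>6; P2→R gives 9>7]
(B,Q): not NE [P1→A gives 6>4; P2→R gives 9>3]
(B,R): not NE [P1→C gives 8>6]
(C,P): not NE [P2→Q gives 9>8]
(C,Q): not NE [P1→A gives 6>1]
(C,R): not NE [P2→Q gives 9>0]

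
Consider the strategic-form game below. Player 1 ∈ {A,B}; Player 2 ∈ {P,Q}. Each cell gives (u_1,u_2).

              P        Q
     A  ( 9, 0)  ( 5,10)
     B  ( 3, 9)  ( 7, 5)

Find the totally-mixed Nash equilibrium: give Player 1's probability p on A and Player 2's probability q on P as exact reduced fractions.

(p,q) = (2/7, 1/4)

P1 indiff ⇒ q·9+(1-q)·5 = q·3+(1-q)·7 ⇒ q(6) = (1-q)(2) ⇒ q = 1/4
P2 indiff ⇒ p·0+(1-p)·9 = p·10+(1-p)·5 ⇒ p(-10) = (1-p)(-4) ⇒ p = 2/7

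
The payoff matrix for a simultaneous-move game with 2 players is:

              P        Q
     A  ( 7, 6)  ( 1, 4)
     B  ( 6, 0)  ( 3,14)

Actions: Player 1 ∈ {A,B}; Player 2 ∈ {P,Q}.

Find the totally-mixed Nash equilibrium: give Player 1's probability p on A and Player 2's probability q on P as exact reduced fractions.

p=7/8, q=2/3

P1 indiff ⇒ q·7+(1-q)·1 = q·6+(1-q)·3 ⇒ q(1) = (1-q)(2) ⇒ q = 2/3
P2 indiff ⇒ p·6+(1-p)·0 = p·4+(1-p)·14 ⇒ p(2) = (1-p)(14) ⇒ p = 7/8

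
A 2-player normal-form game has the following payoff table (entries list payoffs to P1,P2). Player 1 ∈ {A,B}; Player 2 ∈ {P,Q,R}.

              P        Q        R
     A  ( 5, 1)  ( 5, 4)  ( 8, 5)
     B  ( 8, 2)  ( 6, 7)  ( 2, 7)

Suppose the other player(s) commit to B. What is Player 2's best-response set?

BR_2 = {Q,R}

u_2(P vs B) = 2
u_2(Q vs B) = 7
u_2(R vs B) = 7
max payoff 7 at {Q,R}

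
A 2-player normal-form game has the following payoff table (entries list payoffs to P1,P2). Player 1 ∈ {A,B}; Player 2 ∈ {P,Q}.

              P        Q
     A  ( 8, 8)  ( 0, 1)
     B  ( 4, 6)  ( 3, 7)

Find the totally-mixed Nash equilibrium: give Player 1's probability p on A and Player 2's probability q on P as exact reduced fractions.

(p,q) = (1/8, 3/7)

P1 indiff ⇒ q·8+(1-q)·0 = q·4+(1-q)·3 ⇒ q(4) = (1-q)(3) ⇒ q = 3/7
P2 indiff ⇒ p·8+(1-p)·6 = p·1+(1-p)·7 ⇒ p(7) = (1-p)(1) ⇒ p = 1/8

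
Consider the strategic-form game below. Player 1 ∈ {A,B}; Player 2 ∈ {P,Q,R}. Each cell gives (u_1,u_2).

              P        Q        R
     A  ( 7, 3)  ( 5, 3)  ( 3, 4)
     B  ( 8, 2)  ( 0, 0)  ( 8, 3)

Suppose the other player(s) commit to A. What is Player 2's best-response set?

BR_2 = {R}

u_2(P vs A) = 3
u_2(Q vs A) = 3
u_2(R vs A) = 4
max payoff 4 at {R}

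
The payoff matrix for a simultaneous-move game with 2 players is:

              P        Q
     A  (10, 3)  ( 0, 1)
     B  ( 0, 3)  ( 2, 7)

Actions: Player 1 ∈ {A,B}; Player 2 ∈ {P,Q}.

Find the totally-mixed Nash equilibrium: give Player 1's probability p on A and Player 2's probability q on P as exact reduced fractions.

(p,q) = (2/3, 1/6)

P1 indiff ⇒ q·10+(1-q)·0 = q·0+(1-q)·2 ⇒ q(10) = (1-q)(2) ⇒ q = 1/6
P2 indiff ⇒ p·3+(1-p)·3 = p·1+(1-p)·7 ⇒ p(2) = (1-p)(4) ⇒ p = 2/3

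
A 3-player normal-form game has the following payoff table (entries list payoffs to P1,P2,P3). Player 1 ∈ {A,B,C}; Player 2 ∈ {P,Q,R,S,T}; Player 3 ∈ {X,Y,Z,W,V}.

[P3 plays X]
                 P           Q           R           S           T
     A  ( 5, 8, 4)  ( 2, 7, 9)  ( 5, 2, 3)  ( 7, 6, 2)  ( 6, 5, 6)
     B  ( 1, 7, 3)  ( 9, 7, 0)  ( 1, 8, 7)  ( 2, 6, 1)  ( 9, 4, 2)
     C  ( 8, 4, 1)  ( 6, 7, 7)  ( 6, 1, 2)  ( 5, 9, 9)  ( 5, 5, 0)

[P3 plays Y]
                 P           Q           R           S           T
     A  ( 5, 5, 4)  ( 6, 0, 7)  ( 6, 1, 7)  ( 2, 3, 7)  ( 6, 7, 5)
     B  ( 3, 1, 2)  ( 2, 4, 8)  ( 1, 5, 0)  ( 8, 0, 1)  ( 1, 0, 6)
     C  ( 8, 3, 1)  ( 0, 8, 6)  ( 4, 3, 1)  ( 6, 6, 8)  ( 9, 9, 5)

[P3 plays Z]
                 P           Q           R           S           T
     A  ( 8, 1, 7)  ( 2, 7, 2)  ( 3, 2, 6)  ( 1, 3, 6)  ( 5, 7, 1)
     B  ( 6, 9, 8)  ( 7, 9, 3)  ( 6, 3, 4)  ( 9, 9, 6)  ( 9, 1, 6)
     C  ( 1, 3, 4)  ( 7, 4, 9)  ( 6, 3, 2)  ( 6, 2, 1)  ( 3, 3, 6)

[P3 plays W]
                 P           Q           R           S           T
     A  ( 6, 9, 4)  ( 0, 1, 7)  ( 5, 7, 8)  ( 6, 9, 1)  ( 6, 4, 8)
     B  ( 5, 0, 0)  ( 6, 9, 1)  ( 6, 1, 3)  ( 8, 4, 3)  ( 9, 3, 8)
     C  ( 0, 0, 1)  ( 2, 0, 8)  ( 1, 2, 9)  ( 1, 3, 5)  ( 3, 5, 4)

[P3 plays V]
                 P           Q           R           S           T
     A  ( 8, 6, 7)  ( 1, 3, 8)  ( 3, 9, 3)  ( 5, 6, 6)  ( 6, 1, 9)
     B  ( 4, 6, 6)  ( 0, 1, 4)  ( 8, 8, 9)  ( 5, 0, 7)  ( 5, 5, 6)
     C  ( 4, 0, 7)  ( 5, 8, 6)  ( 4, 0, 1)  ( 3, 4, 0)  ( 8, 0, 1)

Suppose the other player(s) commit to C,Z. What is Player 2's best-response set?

BR_2 = {Q}

u_2(P vs C,Z) = 3
u_2(Q vs C,Z) = 4
u_2(R vs C,Z) = 3
u_2(S vs C,Z) = 2
u_2(T vs C,Z) = 3
max payoff 4 at {Q}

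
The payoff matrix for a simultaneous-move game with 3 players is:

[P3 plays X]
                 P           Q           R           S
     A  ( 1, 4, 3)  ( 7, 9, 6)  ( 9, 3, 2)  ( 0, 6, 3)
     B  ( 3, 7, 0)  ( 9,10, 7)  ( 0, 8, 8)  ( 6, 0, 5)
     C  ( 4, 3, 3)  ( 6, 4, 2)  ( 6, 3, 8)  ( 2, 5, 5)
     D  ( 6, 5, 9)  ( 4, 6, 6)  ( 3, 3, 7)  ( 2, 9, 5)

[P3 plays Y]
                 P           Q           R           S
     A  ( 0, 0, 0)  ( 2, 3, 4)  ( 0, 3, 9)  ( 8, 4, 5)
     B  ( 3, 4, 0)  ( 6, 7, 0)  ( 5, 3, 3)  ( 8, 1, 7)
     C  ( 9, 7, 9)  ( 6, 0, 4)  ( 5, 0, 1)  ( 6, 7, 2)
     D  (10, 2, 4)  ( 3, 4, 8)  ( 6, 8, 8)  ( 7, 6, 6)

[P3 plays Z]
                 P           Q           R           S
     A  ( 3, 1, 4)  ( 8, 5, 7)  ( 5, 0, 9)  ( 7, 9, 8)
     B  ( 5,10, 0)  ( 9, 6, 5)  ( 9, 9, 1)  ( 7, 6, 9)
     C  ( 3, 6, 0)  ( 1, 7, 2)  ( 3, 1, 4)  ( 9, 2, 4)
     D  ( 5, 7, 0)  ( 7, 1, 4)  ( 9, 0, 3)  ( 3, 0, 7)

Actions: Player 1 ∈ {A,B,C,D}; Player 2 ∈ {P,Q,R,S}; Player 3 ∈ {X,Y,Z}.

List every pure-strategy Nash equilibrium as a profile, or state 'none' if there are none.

PSNE = {(B,P,Z), (B,Q,X), (D,R,Y)}

(A,P,X): not NE [P1→D gives 6>1; P2→Q gives 9>4; P3→Z gives 4>3]
(A,P,Y): not NE [P1→D gives 10>0; P2→S gives 4>0; P3→Z gives 4>0]
(A,P,Z): not NE [P1→D gives 5>3; P2→S gives 9>1]
(A,Q,X): not NE [P1→B gives 9>7; P3→Z gives 7>6]
(A,Q,Y): not NE [P1→C gives 6>2; P2→S gives 4>3; P3→Z gives 7>4]
(A,Q,Z): not NE [P1→B gives 9>8; P2→S gives 9>5]
(A,R,X): not NE [P2→Q gives 9>3; P3→Z gives 9>2]
(A,R,Y): not NE [P1→D gives 6>0; P2→S gives 4>3]
(A,R,Z): not NE [P1→D gives 9>5; P2→S gives 9>0]
(A,S,X): not NE [P1→B gives 6>0; P2→Q gives 9>6; P3→Z gives 8>3]
(A,S,Y): not NE [P3→Z gives 8>5]
(A,S,Z): not NE [P1→C gives 9>7]
(B,P,X): not NE [P1→D gives 6>3; P2→Q gives 10>7]
(B,P,Y): not NE [P1→D gives 10>3; P2→Q gives 7>4]
(B,P,Z): NE
(B,Q,X): NE
(B,Q,Y): not NE [P3→X gives 7>0]
(B,Q,Z): not NE [P2→P gives 10>6; P3→X gives 7>5]
(B,R,X): not NE [P1→A gives 9>0; P2→Q gives 10>8]
(B,R,Y): not NE [P1→D gives 6>5; P2→Q gives 7>3; P3→X gives 8>3]
(B,R,Z): not NE [P2→P gives 10>9; P3→X gives 8>1]
(B,S,X): not NE [P2→Q gives 10>0; P3→Z gives 9>5]
(B,S,Y): not NE [P2→Q gives 7>1; P3→Z gives 9>7]
(B,S,Z): not NE [P1→C gives 9>7; P2→P gives 10>6]
(C,P,X): not NE [P1→D gives 6>4; P2→S gives 5>3; P3→Y gives 9>3]
(C,P,Y): not NE [P1→D gives 10>9]
(C,P,Z): not NE [P1→D gives 5>3; P2→Q gives 7>6; P3→Y gives 9>0]
(C,Q,X): not NE [P1→B gives 9>6; P2→S gives 5>4; P3→Y gives 4>2]
(C,Q,Y): not NE [P2→S gives 7>0]
(C,Q,Z): not NE [P1→B gives 9>1; P3→Y gives 4>2]
(C,R,X): not NE [P1→A gives 9>6; P2→S gives 5>3]
(C,R,Y): not NE [P1→D gives 6>5; P2→S gives 7>0; P3→X gives 8>1]
(C,R,Z): not NE [P1→D gives 9>3; P2→Q gives 7>1; P3→X gives 8>4]
(C,S,X): not NE [P1→B gives 6>2]
(C,S,Y): not NE [P1→B gives 8>6; P3→X gives 5>2]
(C,S,Z): not NE [P2→Q gives 7>2; P3→X gives 5>4]
(D,P,X): not NE [P2→S gives 9>5]
(D,P,Y): not NE [P2→R gives 8>2; P3→X gives 9>4]
(D,P,Z): not NE [P3→X gives 9>0]
(D,Q,X): not NE [P1→B gives 9>4; P2→S gives 9>6; P3→Y gives 8>6]
(D,Q,Y): not NE [P1→C gives 6>3; P2→R gives 8>4]
(D,Q,Z): not NE [P1→B gives 9>7; P2→P gives 7>1; P3→Y gives 8>4]
(D,R,X): not NE [P1→A gives 9>3; P2→S gives 9>3; P3→Y gives 8>7]
(D,R,Y): NE
(D,R,Z): not NE [P2→P gives 7>0; P3→Y gives 8>3]
(D,S,X): not NE [P1→B gives 6>2; P3→Z gives 7>5]
(D,S,Y): not NE [P1→B gives 8>7; P2→R gives 8>6; P3→Z gives 7>6]
(D,S,Z): not NE [P1→C gives 9>3; P2→P gives 7>0]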